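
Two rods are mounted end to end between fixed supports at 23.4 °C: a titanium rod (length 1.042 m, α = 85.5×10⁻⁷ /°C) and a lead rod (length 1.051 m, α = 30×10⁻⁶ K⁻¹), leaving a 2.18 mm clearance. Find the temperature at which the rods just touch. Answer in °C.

T = 77.3 °C

Gap closes when ΔL₁ + ΔL₂ = 2.18 mm = 2.18×10⁻³ m
(α₁L₁ + α₂L₂)ΔT = g
α₁L₁ + α₂L₂ = 85.5×10⁻⁷×1.042 + 30×10⁻⁶×1.051 = 4.04391×10⁻⁵ m/K
ΔT = 2.18×10⁻³ / 4.04391×10⁻⁵ = 53.908 K
T = 23.4 + 53.908 = 77.308 °C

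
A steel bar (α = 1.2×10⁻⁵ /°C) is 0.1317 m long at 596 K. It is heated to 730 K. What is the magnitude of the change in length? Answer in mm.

ΔL = 0.212 mm

|ΔT| = |730 − 596| = 134 K
ΔL = αL₀ΔT = (1.2×10⁻⁵)(0.1317)(134) = 2.12×10⁻⁴ m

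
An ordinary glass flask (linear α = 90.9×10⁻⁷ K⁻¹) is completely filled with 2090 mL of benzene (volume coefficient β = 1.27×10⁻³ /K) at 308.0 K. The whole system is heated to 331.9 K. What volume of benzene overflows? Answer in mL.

62.1 mL

The flask also expands: β_container ≈ 3α = 2.727×10⁻⁵ /K
Net overflow = V₀(β_liq − 3α_cont)ΔT
β − 3α = 1.27×10⁻³ − 2.727×10⁻⁵ = 1.24273×10⁻³ /K; ΔT = 23.9 K
ΔV = 2090 × 1.24273×10⁻³ × 23.9 = 62.1 mL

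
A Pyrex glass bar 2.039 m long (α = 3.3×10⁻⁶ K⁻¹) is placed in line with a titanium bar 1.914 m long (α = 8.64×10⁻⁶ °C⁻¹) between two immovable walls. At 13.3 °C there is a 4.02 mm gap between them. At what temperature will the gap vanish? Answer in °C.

α₁L₁ = 6.7287×10⁻⁶ m/K, α₂L₂ = 1.653696×10⁻⁵ m/K → total 2.326566×10⁻⁵ m/K
ΔT = g/(α₁L₁+α₂L₂) = 4.02×10⁻³ / 2.326566×10⁻⁵ = 172.79 K
T = 13.3 + 172.79 = 186.09 °C

T = 186 °C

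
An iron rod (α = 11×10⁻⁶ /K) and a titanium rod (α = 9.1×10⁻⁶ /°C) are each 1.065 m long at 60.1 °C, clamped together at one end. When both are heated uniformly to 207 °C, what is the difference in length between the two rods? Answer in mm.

0.297 mm

ΔT = 146.9 K
iron: ΔL = 11×10⁻⁶ × 1.065 m × 146.9 = 1.7209×10⁻³ m = 1.7209 mm
titanium: ΔL = 9.1×10⁻⁶ × 1.065 m × 146.9 = 1.4237×10⁻³ m = 1.4237 mm
difference = 1.7209 − 1.4237 = 0.2972 mm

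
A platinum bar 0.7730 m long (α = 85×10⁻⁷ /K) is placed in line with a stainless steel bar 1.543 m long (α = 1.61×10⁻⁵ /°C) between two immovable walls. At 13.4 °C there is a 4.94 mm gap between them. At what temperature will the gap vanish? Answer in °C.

T = 171 °C

Gap closes when ΔL₁ + ΔL₂ = 4.94 mm = 4.94×10⁻³ m
(α₁L₁ + α₂L₂)ΔT = g
α₁L₁ + α₂L₂ = 85×10⁻⁷×0.7730 + 1.61×10⁻⁵×1.543 = 3.14128×10⁻⁵ m/K
ΔT = 4.94×10⁻³ / 3.14128×10⁻⁵ = 157.26 K
T = 13.4 + 157.26 = 170.66 °C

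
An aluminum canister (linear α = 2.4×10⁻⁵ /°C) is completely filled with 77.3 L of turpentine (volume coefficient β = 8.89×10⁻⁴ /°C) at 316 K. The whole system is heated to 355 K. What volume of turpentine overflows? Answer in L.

The canister also expands: β_container ≈ 3α = 7.2×10⁻⁵ /K
Net overflow = V₀(β_liq − 3α_cont)ΔT
β − 3α = 8.89×10⁻⁴ − 7.2×10⁻⁵ = 8.17×10⁻⁴ /K; ΔT = 39 K
ΔV = 77.3 × 8.17×10⁻⁴ × 39 = 2.46 L

2.46 L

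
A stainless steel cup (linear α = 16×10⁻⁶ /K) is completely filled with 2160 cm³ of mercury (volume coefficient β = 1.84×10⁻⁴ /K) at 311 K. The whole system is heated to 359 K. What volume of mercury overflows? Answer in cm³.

14.1 cm³

The cup also expands: β_container ≈ 3α = 4.8×10⁻⁵ /K
Net overflow = V₀(β_liq − 3α_cont)ΔT
β − 3α = 1.84×10⁻⁴ − 4.8×10⁻⁵ = 1.36×10⁻⁴ /K; ΔT = 48 K
ΔV = 2160 × 1.36×10⁻⁴ × 48 = 14.1 cm³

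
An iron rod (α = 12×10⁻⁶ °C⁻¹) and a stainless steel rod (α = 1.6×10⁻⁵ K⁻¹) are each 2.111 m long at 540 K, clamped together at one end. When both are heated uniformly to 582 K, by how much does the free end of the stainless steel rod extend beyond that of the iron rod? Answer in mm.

0.355 mm

ΔT = 42 K
iron: ΔL = 12×10⁻⁶ × 2.111 m × 42 = 1.0639×10⁻³ m = 1.0639 mm
stainless steel: ΔL = 1.6×10⁻⁵ × 2.111 m × 42 = 1.4186×10⁻³ m = 1.4186 mm
difference = 1.4186 − 1.0639 = 0.3547 mm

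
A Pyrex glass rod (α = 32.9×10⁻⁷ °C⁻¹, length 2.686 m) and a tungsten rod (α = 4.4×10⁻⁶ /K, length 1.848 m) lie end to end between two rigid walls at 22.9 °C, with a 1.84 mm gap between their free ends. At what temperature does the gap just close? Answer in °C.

T = 131 °C

α₁L₁ = 8.83694×10⁻⁶ m/K, α₂L₂ = 8.1312×10⁻⁶ m/K → total 1.696814×10⁻⁵ m/K
ΔT = g/(α₁L₁+α₂L₂) = 1.84×10⁻³ / 1.696814×10⁻⁵ = 108.44 K
T = 22.9 + 108.44 = 131.34 °C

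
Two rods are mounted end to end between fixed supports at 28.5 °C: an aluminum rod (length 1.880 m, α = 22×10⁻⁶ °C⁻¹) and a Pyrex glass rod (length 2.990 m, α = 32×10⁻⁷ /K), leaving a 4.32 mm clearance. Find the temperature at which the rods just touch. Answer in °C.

T = 113 °C

α₁L₁ = 4.136×10⁻⁵ m/K, α₂L₂ = 9.568×10⁻⁶ m/K → total 5.0928×10⁻⁵ m/K
ΔT = g/(α₁L₁+α₂L₂) = 4.32×10⁻³ / 5.0928×10⁻⁵ = 84.83 K
T = 28.5 + 84.83 = 113.33 °C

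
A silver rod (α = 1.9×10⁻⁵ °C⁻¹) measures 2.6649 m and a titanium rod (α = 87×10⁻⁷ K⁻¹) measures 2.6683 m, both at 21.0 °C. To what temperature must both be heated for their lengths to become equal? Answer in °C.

T = 145.0 °C

Equal length when α₁L₁ΔT − α₂L₂ΔT = L₂ − L₁ = 3.40×10⁻³ m
α₁L₁ = 5.06331×10⁻⁵, α₂L₂ = 2.321421×10⁻⁵ → Δ(αL) = 2.741889×10⁻⁵ m/K
ΔT = 3.40×10⁻³ / 2.741889×10⁻⁵ = 124.002 K, so T = 21.0 + 124.002 = 145.002 °C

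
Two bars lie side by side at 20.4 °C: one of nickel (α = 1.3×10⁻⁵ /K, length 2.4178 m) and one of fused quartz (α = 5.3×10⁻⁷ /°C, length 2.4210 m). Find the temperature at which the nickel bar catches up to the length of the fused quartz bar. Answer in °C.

L₁(1 + α₁ΔT) = L₂(1 + α₂ΔT) ⇒ ΔT = (L₂ − L₁)/(α₁L₁ − α₂L₂)
L₂ − L₁ = 2.4210 − 2.4178 = 3.20×10⁻³ m
α₁L₁ − α₂L₂ = 1.3×10⁻⁵×2.4178 − 5.3×10⁻⁷×2.4210 = 3.014827×10⁻⁵ m/K
ΔT = 3.20×10⁻³ / 3.014827×10⁻⁵ = 106.142 K
T = 20.4 + 106.142 = 126.542 °C

T = 126.5 °C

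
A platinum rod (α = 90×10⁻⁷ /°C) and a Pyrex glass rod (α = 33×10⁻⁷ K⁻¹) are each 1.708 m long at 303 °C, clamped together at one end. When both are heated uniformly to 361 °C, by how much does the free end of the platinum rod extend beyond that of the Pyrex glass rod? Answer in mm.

ΔT = 58 K
platinum: ΔL = 90×10⁻⁷ × 1.708 m × 58 = 8.9158×10⁻⁴ m = 0.89158 mm
Pyrex glass: ΔL = 33×10⁻⁷ × 1.708 m × 58 = 3.2691×10⁻⁴ m = 0.32691 mm
difference = 0.89158 − 0.32691 = 0.56467 mm

0.565 mm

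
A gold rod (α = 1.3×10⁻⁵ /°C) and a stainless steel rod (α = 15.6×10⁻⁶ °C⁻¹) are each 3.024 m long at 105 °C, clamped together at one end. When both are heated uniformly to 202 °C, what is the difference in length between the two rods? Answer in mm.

ΔT = 97 K
gold: ΔL = 1.3×10⁻⁵ × 3.024 m × 97 = 3.8133×10⁻³ m = 3.8133 mm
stainless steel: ΔL = 15.6×10⁻⁶ × 3.024 m × 97 = 4.5759×10⁻³ m = 4.5759 mm
difference = 4.5759 − 3.8133 = 0.7626 mm

0.763 mm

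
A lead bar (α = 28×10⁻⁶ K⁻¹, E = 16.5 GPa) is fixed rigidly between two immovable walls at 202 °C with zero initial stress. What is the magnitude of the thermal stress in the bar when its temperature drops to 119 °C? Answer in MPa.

Fully constrained: the free strain ε = αΔT is blocked, so σ = Eε = EαΔT.
|ΔT| = 83 K
σ = 16.5×10⁹ × 28×10⁻⁶ × 83 = 3.83×10⁷ Pa

σ = 38.3 MPa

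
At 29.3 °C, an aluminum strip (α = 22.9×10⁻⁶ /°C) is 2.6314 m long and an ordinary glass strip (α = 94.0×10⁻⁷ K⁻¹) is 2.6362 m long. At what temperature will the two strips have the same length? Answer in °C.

L₁(1 + α₁ΔT) = L₂(1 + α₂ΔT) ⇒ ΔT = (L₂ − L₁)/(α₁L₁ − α₂L₂)
L₂ − L₁ = 2.6362 − 2.6314 = 4.80×10⁻³ m
α₁L₁ − α₂L₂ = 22.9×10⁻⁶×2.6314 − 94.0×10⁻⁷×2.6362 = 3.547878×10⁻⁵ m/K
ΔT = 4.80×10⁻³ / 3.547878×10⁻⁵ = 135.292 K
T = 29.3 + 135.292 = 164.592 °C

T = 164.6 °C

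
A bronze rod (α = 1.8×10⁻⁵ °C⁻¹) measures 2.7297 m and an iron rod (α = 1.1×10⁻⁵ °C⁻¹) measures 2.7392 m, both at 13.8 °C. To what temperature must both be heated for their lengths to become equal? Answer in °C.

T = 513.7 °C

Equal length when α₁L₁ΔT − α₂L₂ΔT = L₂ − L₁ = 9.50×10⁻³ m
α₁L₁ = 4.91346×10⁻⁵, α₂L₂ = 3.01312×10⁻⁵ → Δ(αL) = 1.90034×10⁻⁵ m/K
ΔT = 9.50×10⁻³ / 1.90034×10⁻⁵ = 499.911 K, so T = 13.8 + 499.911 = 513.711 °C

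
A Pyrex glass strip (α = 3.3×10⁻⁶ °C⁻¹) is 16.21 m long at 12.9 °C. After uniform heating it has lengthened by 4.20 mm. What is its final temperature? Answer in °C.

ΔL = αL₀ΔT ⇒ ΔT = ΔL / (αL₀)
ΔT = 4.20×10⁻³ m / (3.3×10⁻⁶ × 16.21 m) = 78.515 K
T = 12.9 + 78.515 = 91.415 °C

T = 91.4 °C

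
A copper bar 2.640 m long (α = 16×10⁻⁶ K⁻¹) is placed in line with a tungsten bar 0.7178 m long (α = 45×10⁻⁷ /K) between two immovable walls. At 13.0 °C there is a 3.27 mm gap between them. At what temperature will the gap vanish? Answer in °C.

T = 84.9 °C

Gap closes when ΔL₁ + ΔL₂ = 3.27 mm = 3.27×10⁻³ m
(α₁L₁ + α₂L₂)ΔT = g
α₁L₁ + α₂L₂ = 16×10⁻⁶×2.640 + 45×10⁻⁷×0.7178 = 4.54701×10⁻⁵ m/K
ΔT = 3.27×10⁻³ / 4.54701×10⁻⁵ = 71.915 K
T = 13.0 + 71.915 = 84.915 °C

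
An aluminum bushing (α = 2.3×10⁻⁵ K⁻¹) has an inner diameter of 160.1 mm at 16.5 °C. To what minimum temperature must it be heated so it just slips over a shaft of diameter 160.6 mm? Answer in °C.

T = 152 °C

Required Δd = 160.6 − 160.1 = 0.5 mm
Δd = αd₀ΔT ⇒ ΔT = Δd/(αd₀) = 0.5 / (2.3×10⁻⁵ × 160.1) = 135.78 K
T_min = 16.5 + 135.78 = 152.28 °C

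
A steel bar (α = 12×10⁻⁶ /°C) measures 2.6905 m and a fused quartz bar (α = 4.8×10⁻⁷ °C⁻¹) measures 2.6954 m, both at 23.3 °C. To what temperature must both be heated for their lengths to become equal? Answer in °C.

Equal length when α₁L₁ΔT − α₂L₂ΔT = L₂ − L₁ = 4.90×10⁻³ m
α₁L₁ = 3.2286×10⁻⁵, α₂L₂ = 1.293792×10⁻⁶ → Δ(αL) = 3.0992208×10⁻⁵ m/K
ΔT = 4.90×10⁻³ / 3.0992208×10⁻⁵ = 158.104 K, so T = 23.3 + 158.104 = 181.404 °C

T = 181.4 °C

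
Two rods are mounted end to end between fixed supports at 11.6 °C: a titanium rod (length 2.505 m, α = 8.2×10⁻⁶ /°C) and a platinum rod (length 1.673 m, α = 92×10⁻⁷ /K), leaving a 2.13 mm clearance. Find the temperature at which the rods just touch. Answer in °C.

T = 70.9 °C

α₁L₁ = 2.0541×10⁻⁵ m/K, α₂L₂ = 1.53916×10⁻⁵ m/K → total 3.59326×10⁻⁵ m/K
ΔT = g/(α₁L₁+α₂L₂) = 2.13×10⁻³ / 3.59326×10⁻⁵ = 59.278 K
T = 11.6 + 59.278 = 70.878 °C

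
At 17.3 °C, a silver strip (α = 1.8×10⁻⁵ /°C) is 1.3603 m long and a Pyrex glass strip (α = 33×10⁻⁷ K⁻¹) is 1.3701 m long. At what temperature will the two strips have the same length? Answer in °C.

T = 508.2 °C

Equal length when α₁L₁ΔT − α₂L₂ΔT = L₂ − L₁ = 9.80×10⁻³ m
α₁L₁ = 2.44854×10⁻⁵, α₂L₂ = 4.52133×10⁻⁶ → Δ(αL) = 1.996407×10⁻⁵ m/K
ΔT = 9.80×10⁻³ / 1.996407×10⁻⁵ = 490.882 K, so T = 17.3 + 490.882 = 508.182 °C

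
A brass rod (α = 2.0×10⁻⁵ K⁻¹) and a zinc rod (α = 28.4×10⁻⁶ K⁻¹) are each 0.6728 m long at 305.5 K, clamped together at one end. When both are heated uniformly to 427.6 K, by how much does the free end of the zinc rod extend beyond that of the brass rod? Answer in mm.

ΔT = 122.1 K
brass: ΔL = 2.0×10⁻⁵ × 0.6728 m × 122.1 = 1.6430×10⁻³ m = 1.6430 mm
zinc: ΔL = 28.4×10⁻⁶ × 0.6728 m × 122.1 = 2.3330×10⁻³ m = 2.3330 mm
difference = 2.3330 − 1.6430 = 0.690 mm

0.690 mm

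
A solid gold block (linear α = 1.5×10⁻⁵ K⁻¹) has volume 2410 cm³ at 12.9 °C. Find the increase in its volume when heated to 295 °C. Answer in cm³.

ΔV = 30.6 cm³

Isotropic solid: β ≈ 3α = 4.5×10⁻⁵ /K; ΔT = 282.1 K
ΔV = 3αV₀ΔT = 3(1.5×10⁻⁵)(2410)(282.1) = 30.6 cm³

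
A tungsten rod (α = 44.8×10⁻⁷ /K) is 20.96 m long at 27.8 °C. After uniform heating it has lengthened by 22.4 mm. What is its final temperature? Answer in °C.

T = 266 °C

ΔL = αL₀ΔT ⇒ ΔT = ΔL / (αL₀)
ΔT = 22.4×10⁻³ m / (44.8×10⁻⁷ × 20.96 m) = 238.55 K
T = 27.8 + 238.55 = 266.35 °C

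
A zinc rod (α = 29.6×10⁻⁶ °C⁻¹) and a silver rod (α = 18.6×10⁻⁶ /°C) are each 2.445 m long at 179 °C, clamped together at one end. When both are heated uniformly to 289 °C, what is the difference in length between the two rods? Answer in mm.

2.96 mm

ΔT = 110 K
zinc: ΔL = 29.6×10⁻⁶ × 2.445 m × 110 = 7.9609×10⁻³ m = 7.9609 mm
silver: ΔL = 18.6×10⁻⁶ × 2.445 m × 110 = 5.0025×10⁻³ m = 5.0025 mm
difference = 7.9609 − 5.0025 = 2.9584 mm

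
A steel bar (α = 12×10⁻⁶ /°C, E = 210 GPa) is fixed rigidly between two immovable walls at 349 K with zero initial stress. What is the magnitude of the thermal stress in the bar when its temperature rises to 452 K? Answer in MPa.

σ = 260 MPa

Fully constrained: the free strain ε = αΔT is blocked, so σ = Eε = EαΔT.
|ΔT| = 103 K
σ = 210×10⁹ × 12×10⁻⁶ × 103 = 2.60×10⁸ Pa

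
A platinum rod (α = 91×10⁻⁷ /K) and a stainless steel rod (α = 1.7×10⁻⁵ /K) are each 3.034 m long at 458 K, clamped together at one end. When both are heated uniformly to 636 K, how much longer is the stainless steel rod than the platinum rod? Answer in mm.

ΔT = 178 K
platinum: ΔL = 91×10⁻⁷ × 3.034 m × 178 = 4.9145×10⁻³ m = 4.9145 mm
stainless steel: ΔL = 1.7×10⁻⁵ × 3.034 m × 178 = 9.1809×10⁻³ m = 9.1809 mm
difference = 9.1809 − 4.9145 = 4.2664 mm

4.27 mm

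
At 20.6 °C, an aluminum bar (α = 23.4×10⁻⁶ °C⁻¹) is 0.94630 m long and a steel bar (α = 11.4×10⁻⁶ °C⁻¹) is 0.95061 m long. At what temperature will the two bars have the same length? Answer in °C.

T = 401.8 °C

Equal length when α₁L₁ΔT − α₂L₂ΔT = L₂ − L₁ = 4.31×10⁻³ m
α₁L₁ = 2.214342×10⁻⁵, α₂L₂ = 1.0836954×10⁻⁵ → Δ(αL) = 1.1306466×10⁻⁵ m/K
ΔT = 4.31×10⁻³ / 1.1306466×10⁻⁵ = 381.198 K, so T = 20.6 + 381.198 = 401.798 °C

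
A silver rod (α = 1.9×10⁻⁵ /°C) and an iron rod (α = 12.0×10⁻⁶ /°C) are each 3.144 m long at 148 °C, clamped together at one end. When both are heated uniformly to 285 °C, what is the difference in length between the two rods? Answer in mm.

ΔT = 137 K
silver: ΔL = 1.9×10⁻⁵ × 3.144 m × 137 = 8.1838×10⁻³ m = 8.1838 mm
iron: ΔL = 12.0×10⁻⁶ × 3.144 m × 137 = 5.1687×10⁻³ m = 5.1687 mm
difference = 8.1838 − 5.1687 = 3.0151 mm

3.02 mm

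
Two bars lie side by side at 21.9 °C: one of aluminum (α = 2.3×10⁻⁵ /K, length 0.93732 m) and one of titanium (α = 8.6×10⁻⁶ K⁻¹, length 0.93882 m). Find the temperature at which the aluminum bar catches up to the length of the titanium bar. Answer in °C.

T = 133.1 °C

L₁(1 + α₁ΔT) = L₂(1 + α₂ΔT) ⇒ ΔT = (L₂ − L₁)/(α₁L₁ − α₂L₂)
L₂ − L₁ = 0.93882 − 0.93732 = 1.50×10⁻³ m
α₁L₁ − α₂L₂ = 2.3×10⁻⁵×0.93732 − 8.6×10⁻⁶×0.93882 = 1.3484508×10⁻⁵ m/K
ΔT = 1.50×10⁻³ / 1.3484508×10⁻⁵ = 111.239 K
T = 21.9 + 111.239 = 133.139 °C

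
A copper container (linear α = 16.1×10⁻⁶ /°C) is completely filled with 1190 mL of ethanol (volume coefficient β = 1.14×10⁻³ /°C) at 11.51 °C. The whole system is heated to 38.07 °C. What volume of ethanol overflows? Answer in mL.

The container also expands: β_container ≈ 3α = 4.83×10⁻⁵ /K
Net overflow = V₀(β_liq − 3α_cont)ΔT
β − 3α = 1.14×10⁻³ − 4.83×10⁻⁵ = 1.0917×10⁻³ /K; ΔT = 26.56 K
ΔV = 1190 × 1.0917×10⁻³ × 26.56 = 34.5 mL

34.5 mL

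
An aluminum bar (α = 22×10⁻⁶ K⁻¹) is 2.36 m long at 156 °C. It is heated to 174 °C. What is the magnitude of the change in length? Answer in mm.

|ΔT| = |174 − 156| = 18 K
ΔL = αL₀ΔT = (22×10⁻⁶)(2.36)(18) = 9.35×10⁻⁴ m

ΔL = 0.935 mm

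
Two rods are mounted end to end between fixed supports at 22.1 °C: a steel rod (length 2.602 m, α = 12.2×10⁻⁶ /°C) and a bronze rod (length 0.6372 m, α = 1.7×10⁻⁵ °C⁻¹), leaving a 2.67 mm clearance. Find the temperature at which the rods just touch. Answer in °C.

T = 84.8 °C

Gap closes when ΔL₁ + ΔL₂ = 2.67 mm = 2.67×10⁻³ m
(α₁L₁ + α₂L₂)ΔT = g
α₁L₁ + α₂L₂ = 12.2×10⁻⁶×2.602 + 1.7×10⁻⁵×0.6372 = 4.25768×10⁻⁵ m/K
ΔT = 2.67×10⁻³ / 4.25768×10⁻⁵ = 62.710 K
T = 22.1 + 62.710 = 84.810 °C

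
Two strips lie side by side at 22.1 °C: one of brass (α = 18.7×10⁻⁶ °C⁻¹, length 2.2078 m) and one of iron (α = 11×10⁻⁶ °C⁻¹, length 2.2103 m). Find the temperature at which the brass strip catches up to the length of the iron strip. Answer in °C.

L₁(1 + α₁ΔT) = L₂(1 + α₂ΔT) ⇒ ΔT = (L₂ − L₁)/(α₁L₁ − α₂L₂)
L₂ − L₁ = 2.2103 − 2.2078 = 2.50×10⁻³ m
α₁L₁ − α₂L₂ = 18.7×10⁻⁶×2.2078 − 11×10⁻⁶×2.2103 = 1.697256×10⁻⁵ m/K
ΔT = 2.50×10⁻³ / 1.697256×10⁻⁵ = 147.297 K
T = 22.1 + 147.297 = 169.397 °C

T = 169.4 °C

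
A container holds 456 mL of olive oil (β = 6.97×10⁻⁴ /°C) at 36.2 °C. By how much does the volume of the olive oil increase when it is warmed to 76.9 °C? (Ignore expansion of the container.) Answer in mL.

ΔV = 12.9 mL

|ΔT| = |76.9 − 36.2| = 40.7 K
ΔV = βV₀ΔT = (6.97×10⁻⁴)(456)(40.7) = 12.9 mL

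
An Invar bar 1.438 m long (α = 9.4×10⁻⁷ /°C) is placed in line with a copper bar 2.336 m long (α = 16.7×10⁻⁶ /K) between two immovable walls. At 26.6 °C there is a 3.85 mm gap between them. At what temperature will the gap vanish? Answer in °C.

Gap closes when ΔL₁ + ΔL₂ = 3.85 mm = 3.85×10⁻³ m
(α₁L₁ + α₂L₂)ΔT = g
α₁L₁ + α₂L₂ = 9.4×10⁻⁷×1.438 + 16.7×10⁻⁶×2.336 = 4.036292×10⁻⁵ m/K
ΔT = 3.85×10⁻³ / 4.036292×10⁻⁵ = 95.38 K
T = 26.6 + 95.38 = 121.98 °C

T = 122 °C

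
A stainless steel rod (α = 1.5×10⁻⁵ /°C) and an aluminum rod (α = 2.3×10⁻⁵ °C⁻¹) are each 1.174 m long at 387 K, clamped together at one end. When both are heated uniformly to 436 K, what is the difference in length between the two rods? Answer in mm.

0.460 mm

ΔT = 49 K
stainless steel: ΔL = 1.5×10⁻⁵ × 1.174 m × 49 = 8.6289×10⁻⁴ m = 0.86289 mm
aluminum: ΔL = 2.3×10⁻⁵ × 1.174 m × 49 = 1.3231×10⁻³ m = 1.3231 mm
difference = 1.3231 − 0.86289 = 0.46021 mm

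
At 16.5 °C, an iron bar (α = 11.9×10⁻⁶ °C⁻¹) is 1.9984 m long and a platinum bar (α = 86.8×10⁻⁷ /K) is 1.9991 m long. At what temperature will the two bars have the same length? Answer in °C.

Equal length when α₁L₁ΔT − α₂L₂ΔT = L₂ − L₁ = 7.00×10⁻⁴ m
α₁L₁ = 2.378096×10⁻⁵, α₂L₂ = 1.7352188×10⁻⁵ → Δ(αL) = 6.428772×10⁻⁶ m/K
ΔT = 7.00×10⁻⁴ / 6.428772×10⁻⁶ = 108.885 K, so T = 16.5 + 108.885 = 125.385 °C

T = 125.4 °C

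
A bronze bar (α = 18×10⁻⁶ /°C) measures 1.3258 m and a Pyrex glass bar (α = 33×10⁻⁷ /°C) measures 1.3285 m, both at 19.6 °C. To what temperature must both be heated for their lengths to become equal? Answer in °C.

L₁(1 + α₁ΔT) = L₂(1 + α₂ΔT) ⇒ ΔT = (L₂ − L₁)/(α₁L₁ − α₂L₂)
L₂ − L₁ = 1.3285 − 1.3258 = 2.70×10⁻³ m
α₁L₁ − α₂L₂ = 18×10⁻⁶×1.3258 − 33×10⁻⁷×1.3285 = 1.948035×10⁻⁵ m/K
ΔT = 2.70×10⁻³ / 1.948035×10⁻⁵ = 138.601 K
T = 19.6 + 138.601 = 158.201 °C

T = 158.2 °C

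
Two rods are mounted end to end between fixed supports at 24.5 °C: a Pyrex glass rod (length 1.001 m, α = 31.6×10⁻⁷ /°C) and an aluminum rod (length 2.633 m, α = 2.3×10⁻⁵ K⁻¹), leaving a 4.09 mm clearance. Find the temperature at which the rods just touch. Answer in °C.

Gap closes when ΔL₁ + ΔL₂ = 4.09 mm = 4.09×10⁻³ m
(α₁L₁ + α₂L₂)ΔT = g
α₁L₁ + α₂L₂ = 31.6×10⁻⁷×1.001 + 2.3×10⁻⁵×2.633 = 6.372216×10⁻⁵ m/K
ΔT = 4.09×10⁻³ / 6.372216×10⁻⁵ = 64.185 K
T = 24.5 + 64.185 = 88.685 °C

T = 88.7 °C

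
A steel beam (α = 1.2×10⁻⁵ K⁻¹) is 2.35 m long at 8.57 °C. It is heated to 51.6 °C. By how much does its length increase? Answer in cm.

|ΔT| = |51.6 − 8.57| = 43.03 K
ΔL = αL₀ΔT = (1.2×10⁻⁵)(2.35)(43.03) = 1.21×10⁻³ m

ΔL = 0.121 cm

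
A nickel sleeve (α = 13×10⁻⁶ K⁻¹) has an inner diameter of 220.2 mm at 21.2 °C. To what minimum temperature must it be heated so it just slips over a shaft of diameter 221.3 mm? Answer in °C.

Required Δd = 221.3 − 220.2 = 1.1 mm
Δd = αd₀ΔT ⇒ ΔT = Δd/(αd₀) = 1.1 / (13×10⁻⁶ × 220.2) = 384.27 K
T_min = 21.2 + 384.27 = 405.47 °C

T = 405 °C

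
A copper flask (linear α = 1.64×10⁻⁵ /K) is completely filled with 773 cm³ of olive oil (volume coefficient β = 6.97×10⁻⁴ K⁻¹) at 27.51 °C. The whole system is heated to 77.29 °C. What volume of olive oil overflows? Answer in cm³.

The flask also expands: β_container ≈ 3α = 4.92×10⁻⁵ /K
Net overflow = V₀(β_liq − 3α_cont)ΔT
β − 3α = 6.97×10⁻⁴ − 4.92×10⁻⁵ = 6.478×10⁻⁴ /K; ΔT = 49.78 K
ΔV = 773 × 6.478×10⁻⁴ × 49.78 = 24.9 cm³

24.9 cm³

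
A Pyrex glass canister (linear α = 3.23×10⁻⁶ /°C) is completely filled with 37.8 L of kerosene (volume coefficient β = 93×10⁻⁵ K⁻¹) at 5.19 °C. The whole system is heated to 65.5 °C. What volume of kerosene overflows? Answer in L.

The canister also expands: β_container ≈ 3α = 9.69×10⁻⁶ /K
Net overflow = V₀(β_liq − 3α_cont)ΔT
β − 3α = 9.30×10⁻⁴ − 9.69×10⁻⁶ = 9.2031×10⁻⁴ /K; ΔT = 60.31 K
ΔV = 37.8 × 9.2031×10⁻⁴ × 60.31 = 2.10 L

2.10 L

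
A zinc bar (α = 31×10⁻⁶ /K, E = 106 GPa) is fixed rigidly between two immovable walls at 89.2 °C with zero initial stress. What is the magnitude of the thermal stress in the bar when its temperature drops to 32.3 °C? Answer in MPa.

Fully constrained: the free strain ε = αΔT is blocked, so σ = Eε = EαΔT.
|ΔT| = 56.9 K
σ = 106×10⁹ × 31×10⁻⁶ × 56.9 = 1.87×10⁸ Pa

σ = 187 MPa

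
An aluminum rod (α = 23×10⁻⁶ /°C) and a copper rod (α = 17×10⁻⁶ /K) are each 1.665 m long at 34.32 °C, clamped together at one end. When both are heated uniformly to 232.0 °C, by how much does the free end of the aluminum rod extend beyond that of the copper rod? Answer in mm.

1.97 mm

ΔT = 197.68 K
aluminum: ΔL = 23×10⁻⁶ × 1.665 m × 197.68 = 7.5702×10⁻³ m = 7.5702 mm
copper: ΔL = 17×10⁻⁶ × 1.665 m × 197.68 = 5.5953×10⁻³ m = 5.5953 mm
difference = 7.5702 − 5.5953 = 1.9749 mm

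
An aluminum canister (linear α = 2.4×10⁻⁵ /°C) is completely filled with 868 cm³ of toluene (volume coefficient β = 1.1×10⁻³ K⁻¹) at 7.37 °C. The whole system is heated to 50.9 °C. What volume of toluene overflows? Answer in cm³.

The canister also expands: β_container ≈ 3α = 7.2×10⁻⁵ /K
Net overflow = V₀(β_liq − 3α_cont)ΔT
β − 3α = 1.10×10⁻³ − 7.2×10⁻⁵ = 1.028×10⁻³ /K; ΔT = 43.53 K
ΔV = 868 × 1.028×10⁻³ × 43.53 = 38.8 cm³

38.8 cm³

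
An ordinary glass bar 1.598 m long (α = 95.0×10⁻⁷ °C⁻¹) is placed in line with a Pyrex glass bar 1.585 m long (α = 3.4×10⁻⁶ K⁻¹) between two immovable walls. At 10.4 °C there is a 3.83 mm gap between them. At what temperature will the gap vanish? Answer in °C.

α₁L₁ = 1.5181×10⁻⁵ m/K, α₂L₂ = 5.389×10⁻⁶ m/K → total 2.057×10⁻⁵ m/K
ΔT = g/(α₁L₁+α₂L₂) = 3.83×10⁻³ / 2.057×10⁻⁵ = 186.19 K
T = 10.4 + 186.19 = 196.59 °C

T = 197 °C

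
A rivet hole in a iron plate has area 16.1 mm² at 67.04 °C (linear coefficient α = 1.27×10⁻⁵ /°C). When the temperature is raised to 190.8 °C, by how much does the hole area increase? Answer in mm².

ΔA = 0.0506 mm²

Area coefficient ≈ 2α; |ΔT| = 123.76 K
ΔA = 2αA₀ΔT = 2(1.27×10⁻⁵)(16.1)(123.76) = 0.0506 mm²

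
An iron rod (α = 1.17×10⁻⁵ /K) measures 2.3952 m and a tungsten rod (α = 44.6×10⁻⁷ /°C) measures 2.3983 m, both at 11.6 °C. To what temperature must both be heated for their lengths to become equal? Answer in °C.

Equal length when α₁L₁ΔT − α₂L₂ΔT = L₂ − L₁ = 3.10×10⁻³ m
α₁L₁ = 2.802384×10⁻⁵, α₂L₂ = 1.0696418×10⁻⁵ → Δ(αL) = 1.7327422×10⁻⁵ m/K
ΔT = 3.10×10⁻³ / 1.7327422×10⁻⁵ = 178.907 K, so T = 11.6 + 178.907 = 190.507 °C

T = 190.5 °C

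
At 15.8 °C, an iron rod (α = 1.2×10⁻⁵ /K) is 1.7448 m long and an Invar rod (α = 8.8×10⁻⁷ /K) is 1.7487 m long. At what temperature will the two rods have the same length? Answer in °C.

L₁(1 + α₁ΔT) = L₂(1 + α₂ΔT) ⇒ ΔT = (L₂ − L₁)/(α₁L₁ − α₂L₂)
L₂ − L₁ = 1.7487 − 1.7448 = 3.90×10⁻³ m
α₁L₁ − α₂L₂ = 1.2×10⁻⁵×1.7448 − 8.8×10⁻⁷×1.7487 = 1.9398744×10⁻⁵ m/K
ΔT = 3.90×10⁻³ / 1.9398744×10⁻⁵ = 201.044 K
T = 15.8 + 201.044 = 216.844 °C

T = 216.8 °C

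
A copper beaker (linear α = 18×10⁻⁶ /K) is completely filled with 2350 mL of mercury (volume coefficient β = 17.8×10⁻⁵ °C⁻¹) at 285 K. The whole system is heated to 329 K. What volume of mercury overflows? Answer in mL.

The beaker also expands: β_container ≈ 3α = 5.4×10⁻⁵ /K
Net overflow = V₀(β_liq − 3α_cont)ΔT
β − 3α = 1.78×10⁻⁴ − 5.4×10⁻⁵ = 1.24×10⁻⁴ /K; ΔT = 44 K
ΔV = 2350 × 1.24×10⁻⁴ × 44 = 12.8 mL

12.8 mL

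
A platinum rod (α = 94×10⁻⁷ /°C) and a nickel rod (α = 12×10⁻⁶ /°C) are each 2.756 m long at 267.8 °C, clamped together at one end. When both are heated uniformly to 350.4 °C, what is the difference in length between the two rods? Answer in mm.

0.592 mm

ΔT = 82.6 K
platinum: ΔL = 94×10⁻⁷ × 2.756 m × 82.6 = 2.1399×10⁻³ m = 2.1399 mm
nickel: ΔL = 12×10⁻⁶ × 2.756 m × 82.6 = 2.7317×10⁻³ m = 2.7317 mm
difference = 2.7317 − 2.1399 = 0.5918 mm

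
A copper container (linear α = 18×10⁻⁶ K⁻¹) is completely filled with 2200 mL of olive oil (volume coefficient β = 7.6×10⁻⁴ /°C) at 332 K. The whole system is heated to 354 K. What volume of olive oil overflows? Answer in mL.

The container also expands: β_container ≈ 3α = 5.4×10⁻⁵ /K
Net overflow = V₀(β_liq − 3α_cont)ΔT
β − 3α = 7.60×10⁻⁴ − 5.4×10⁻⁵ = 7.06×10⁻⁴ /K; ΔT = 22 K
ΔV = 2200 × 7.06×10⁻⁴ × 22 = 34.2 mL

34.2 mL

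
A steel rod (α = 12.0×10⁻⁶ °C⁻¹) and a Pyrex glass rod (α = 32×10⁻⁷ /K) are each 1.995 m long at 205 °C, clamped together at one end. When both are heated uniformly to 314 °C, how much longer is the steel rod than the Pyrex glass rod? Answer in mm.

1.91 mm

ΔT = 109 K
steel: ΔL = 12.0×10⁻⁶ × 1.995 m × 109 = 2.6095×10⁻³ m = 2.6095 mm
Pyrex glass: ΔL = 32×10⁻⁷ × 1.995 m × 109 = 6.9586×10⁻⁴ m = 0.69586 mm
difference = 2.6095 − 0.69586 = 1.91364 mm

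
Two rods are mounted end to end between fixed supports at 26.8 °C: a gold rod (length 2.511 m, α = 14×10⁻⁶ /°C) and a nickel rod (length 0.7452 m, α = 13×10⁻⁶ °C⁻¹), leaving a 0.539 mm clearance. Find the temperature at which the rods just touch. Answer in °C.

T = 38.8 °C

α₁L₁ = 3.5154×10⁻⁵ m/K, α₂L₂ = 9.6876×10⁻⁶ m/K → total 4.48416×10⁻⁵ m/K
ΔT = g/(α₁L₁+α₂L₂) = 5.39×10⁻⁴ / 4.48416×10⁻⁵ = 12.020 K
T = 26.8 + 12.020 = 38.820 °C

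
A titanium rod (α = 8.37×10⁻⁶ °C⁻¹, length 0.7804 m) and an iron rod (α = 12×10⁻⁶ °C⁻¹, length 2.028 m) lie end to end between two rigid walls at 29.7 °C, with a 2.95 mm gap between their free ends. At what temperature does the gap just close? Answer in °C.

T = 125 °C

Gap closes when ΔL₁ + ΔL₂ = 2.95 mm = 2.95×10⁻³ m
(α₁L₁ + α₂L₂)ΔT = g
α₁L₁ + α₂L₂ = 8.37×10⁻⁶×0.7804 + 12×10⁻⁶×2.028 = 3.0867948×10⁻⁵ m/K
ΔT = 2.95×10⁻³ / 3.0867948×10⁻⁵ = 95.57 K
T = 29.7 + 95.57 = 125.27 °C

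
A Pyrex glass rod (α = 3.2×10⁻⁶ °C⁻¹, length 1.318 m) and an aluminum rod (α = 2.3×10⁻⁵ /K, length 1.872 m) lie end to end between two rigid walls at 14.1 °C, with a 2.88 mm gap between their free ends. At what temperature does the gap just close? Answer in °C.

Gap closes when ΔL₁ + ΔL₂ = 2.88 mm = 2.88×10⁻³ m
(α₁L₁ + α₂L₂)ΔT = g
α₁L₁ + α₂L₂ = 3.2×10⁻⁶×1.318 + 2.3×10⁻⁵×1.872 = 4.72736×10⁻⁵ m/K
ΔT = 2.88×10⁻³ / 4.72736×10⁻⁵ = 60.922 K
T = 14.1 + 60.922 = 75.022 °C

T = 75.0 °C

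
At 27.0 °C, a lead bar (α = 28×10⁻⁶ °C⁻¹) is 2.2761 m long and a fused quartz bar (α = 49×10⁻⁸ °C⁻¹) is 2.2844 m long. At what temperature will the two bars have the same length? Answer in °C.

Equal length when α₁L₁ΔT − α₂L₂ΔT = L₂ − L₁ = 8.30×10⁻³ m
α₁L₁ = 6.37308×10⁻⁵, α₂L₂ = 1.119356×10⁻⁶ → Δ(αL) = 6.2611444×10⁻⁵ m/K
ΔT = 8.30×10⁻³ / 6.2611444×10⁻⁵ = 132.564 K, so T = 27.0 + 132.564 = 159.564 °C

T = 159.6 °C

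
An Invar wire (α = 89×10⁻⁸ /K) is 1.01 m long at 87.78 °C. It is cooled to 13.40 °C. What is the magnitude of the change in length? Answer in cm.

|ΔT| = |13.40 − 87.78| = 74.38 K
ΔL = αL₀ΔT = (89×10⁻⁸)(1.01)(74.38) = 6.69×10⁻⁵ m

ΔL = 0.00669 cm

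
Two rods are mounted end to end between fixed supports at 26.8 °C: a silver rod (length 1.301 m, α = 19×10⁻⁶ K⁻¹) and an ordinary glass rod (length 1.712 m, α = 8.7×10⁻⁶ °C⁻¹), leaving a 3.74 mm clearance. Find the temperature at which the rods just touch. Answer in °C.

T = 121 °C

Gap closes when ΔL₁ + ΔL₂ = 3.74 mm = 3.74×10⁻³ m
(α₁L₁ + α₂L₂)ΔT = g
α₁L₁ + α₂L₂ = 19×10⁻⁶×1.301 + 8.7×10⁻⁶×1.712 = 3.96134×10⁻⁵ m/K
ΔT = 3.74×10⁻³ / 3.96134×10⁻⁵ = 94.41 K
T = 26.8 + 94.41 = 121.21 °C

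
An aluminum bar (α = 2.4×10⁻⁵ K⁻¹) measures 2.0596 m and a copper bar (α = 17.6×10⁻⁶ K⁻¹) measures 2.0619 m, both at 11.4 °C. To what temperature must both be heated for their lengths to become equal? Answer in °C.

Equal length when α₁L₁ΔT − α₂L₂ΔT = L₂ − L₁ = 2.30×10⁻³ m
α₁L₁ = 4.94304×10⁻⁵, α₂L₂ = 3.628944×10⁻⁵ → Δ(αL) = 1.314096×10⁻⁵ m/K
ΔT = 2.30×10⁻³ / 1.314096×10⁻⁵ = 175.025 K, so T = 11.4 + 175.025 = 186.425 °C

T = 186.4 °C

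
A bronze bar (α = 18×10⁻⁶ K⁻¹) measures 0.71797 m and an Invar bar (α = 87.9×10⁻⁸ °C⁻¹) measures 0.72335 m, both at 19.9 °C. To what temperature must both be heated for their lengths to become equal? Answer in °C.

L₁(1 + α₁ΔT) = L₂(1 + α₂ΔT) ⇒ ΔT = (L₂ − L₁)/(α₁L₁ − α₂L₂)
L₂ − L₁ = 0.72335 − 0.71797 = 5.38×10⁻³ m
α₁L₁ − α₂L₂ = 18×10⁻⁶×0.71797 − 87.9×10⁻⁸×0.72335 = 1.228763535×10⁻⁵ m/K
ΔT = 5.38×10⁻³ / 1.228763535×10⁻⁵ = 437.839 K
T = 19.9 + 437.839 = 457.739 °C

T = 457.7 °C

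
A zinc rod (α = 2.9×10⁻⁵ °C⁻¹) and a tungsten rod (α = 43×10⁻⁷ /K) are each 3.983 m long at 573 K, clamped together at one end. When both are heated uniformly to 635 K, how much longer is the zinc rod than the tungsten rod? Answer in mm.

ΔT = 62 K
zinc: ΔL = 2.9×10⁻⁵ × 3.983 m × 62 = 7.1614×10⁻³ m = 7.1614 mm
tungsten: ΔL = 43×10⁻⁷ × 3.983 m × 62 = 1.0619×10⁻³ m = 1.0619 mm
difference = 7.1614 − 1.0619 = 6.0995 mm

6.10 mm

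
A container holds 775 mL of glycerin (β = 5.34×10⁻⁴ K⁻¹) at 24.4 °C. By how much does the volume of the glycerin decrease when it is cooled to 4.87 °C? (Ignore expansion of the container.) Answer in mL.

ΔV = 8.08 mL

|ΔT| = |4.87 − 24.4| = 19.53 K
ΔV = βV₀ΔT = (5.34×10⁻⁴)(775)(19.53) = 8.08 mL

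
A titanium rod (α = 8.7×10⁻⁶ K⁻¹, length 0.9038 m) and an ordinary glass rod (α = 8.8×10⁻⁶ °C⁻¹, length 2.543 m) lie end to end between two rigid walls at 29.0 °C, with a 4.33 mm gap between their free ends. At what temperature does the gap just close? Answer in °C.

α₁L₁ = 7.86306×10⁻⁶ m/K, α₂L₂ = 2.23784×10⁻⁵ m/K → total 3.024146×10⁻⁵ m/K
ΔT = g/(α₁L₁+α₂L₂) = 4.33×10⁻³ / 3.024146×10⁻⁵ = 143.18 K
T = 29.0 + 143.18 = 172.18 °C

T = 172 °C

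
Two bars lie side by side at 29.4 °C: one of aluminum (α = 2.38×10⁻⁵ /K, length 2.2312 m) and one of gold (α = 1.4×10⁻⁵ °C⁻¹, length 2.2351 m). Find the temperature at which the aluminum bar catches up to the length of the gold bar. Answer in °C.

T = 208.2 °C

L₁(1 + α₁ΔT) = L₂(1 + α₂ΔT) ⇒ ΔT = (L₂ − L₁)/(α₁L₁ − α₂L₂)
L₂ − L₁ = 2.2351 − 2.2312 = 3.90×10⁻³ m
α₁L₁ − α₂L₂ = 2.38×10⁻⁵×2.2312 − 1.4×10⁻⁵×2.2351 = 2.181116×10⁻⁵ m/K
ΔT = 3.90×10⁻³ / 2.181116×10⁻⁵ = 178.808 K
T = 29.4 + 178.808 = 208.208 °C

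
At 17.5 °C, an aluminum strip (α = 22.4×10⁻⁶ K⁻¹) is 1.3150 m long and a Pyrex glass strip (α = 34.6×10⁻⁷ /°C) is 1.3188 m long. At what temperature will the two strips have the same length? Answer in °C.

Equal length when α₁L₁ΔT − α₂L₂ΔT = L₂ − L₁ = 3.80×10⁻³ m
α₁L₁ = 2.9456×10⁻⁵, α₂L₂ = 4.563048×10⁻⁶ → Δ(αL) = 2.4892952×10⁻⁵ m/K
ΔT = 3.80×10⁻³ / 2.4892952×10⁻⁵ = 152.654 K, so T = 17.5 + 152.654 = 170.154 °C

T = 170.2 °C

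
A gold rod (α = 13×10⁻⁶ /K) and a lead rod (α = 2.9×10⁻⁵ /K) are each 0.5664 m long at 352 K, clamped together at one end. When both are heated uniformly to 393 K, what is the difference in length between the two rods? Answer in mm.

ΔT = 41 K
gold: ΔL = 13×10⁻⁶ × 0.5664 m × 41 = 3.0189×10⁻⁴ m = 0.30189 mm
lead: ΔL = 2.9×10⁻⁵ × 0.5664 m × 41 = 6.7345×10⁻⁴ m = 0.67345 mm
difference = 0.67345 − 0.30189 = 0.37156 mm

0.372 mm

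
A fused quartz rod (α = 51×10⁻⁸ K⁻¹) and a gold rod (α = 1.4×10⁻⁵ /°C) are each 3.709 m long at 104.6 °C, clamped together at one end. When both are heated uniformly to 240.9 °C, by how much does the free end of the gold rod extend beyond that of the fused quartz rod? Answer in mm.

6.82 mm

ΔT = 136.3 K
fused quartz: ΔL = 51×10⁻⁸ × 3.709 m × 136.3 = 2.5782×10⁻⁴ m = 0.25782 mm
gold: ΔL = 1.4×10⁻⁵ × 3.709 m × 136.3 = 7.0775×10⁻³ m = 7.0775 mm
difference = 7.0775 − 0.25782 = 6.81968 mm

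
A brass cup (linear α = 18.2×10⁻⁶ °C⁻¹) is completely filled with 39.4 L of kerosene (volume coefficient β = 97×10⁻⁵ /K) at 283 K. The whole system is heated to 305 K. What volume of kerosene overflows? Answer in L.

0.793 L

The cup also expands: β_container ≈ 3α = 5.46×10⁻⁵ /K
Net overflow = V₀(β_liq − 3α_cont)ΔT
β − 3α = 9.70×10⁻⁴ − 5.46×10⁻⁵ = 9.154×10⁻⁴ /K; ΔT = 22 K
ΔV = 39.4 × 9.154×10⁻⁴ × 22 = 0.793 L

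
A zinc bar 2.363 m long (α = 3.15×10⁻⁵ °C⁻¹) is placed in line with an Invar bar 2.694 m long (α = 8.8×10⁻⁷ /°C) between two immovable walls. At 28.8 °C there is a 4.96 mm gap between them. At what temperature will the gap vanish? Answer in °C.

T = 93.4 °C

α₁L₁ = 7.44345×10⁻⁵ m/K, α₂L₂ = 2.37072×10⁻⁶ m/K → total 7.680522×10⁻⁵ m/K
ΔT = g/(α₁L₁+α₂L₂) = 4.96×10⁻³ / 7.680522×10⁻⁵ = 64.579 K
T = 28.8 + 64.579 = 93.379 °C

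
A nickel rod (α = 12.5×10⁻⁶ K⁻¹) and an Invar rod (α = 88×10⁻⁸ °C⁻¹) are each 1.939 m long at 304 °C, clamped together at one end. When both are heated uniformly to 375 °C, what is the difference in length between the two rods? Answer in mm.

ΔT = 71 K
nickel: ΔL = 12.5×10⁻⁶ × 1.939 m × 71 = 1.7209×10⁻³ m = 1.7209 mm
Invar: ΔL = 88×10⁻⁸ × 1.939 m × 71 = 1.2115×10⁻⁴ m = 0.12115 mm
difference = 1.7209 − 0.12115 = 1.59975 mm

1.60 mm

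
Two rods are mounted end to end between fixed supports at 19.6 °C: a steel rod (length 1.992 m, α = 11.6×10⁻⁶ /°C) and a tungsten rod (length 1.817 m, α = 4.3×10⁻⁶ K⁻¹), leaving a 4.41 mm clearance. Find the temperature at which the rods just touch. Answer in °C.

T = 162 °C

Gap closes when ΔL₁ + ΔL₂ = 4.41 mm = 4.41×10⁻³ m
(α₁L₁ + α₂L₂)ΔT = g
α₁L₁ + α₂L₂ = 11.6×10⁻⁶×1.992 + 4.3×10⁻⁶×1.817 = 3.09203×10⁻⁵ m/K
ΔT = 4.41×10⁻³ / 3.09203×10⁻⁵ = 142.62 K
T = 19.6 + 142.62 = 162.22 °C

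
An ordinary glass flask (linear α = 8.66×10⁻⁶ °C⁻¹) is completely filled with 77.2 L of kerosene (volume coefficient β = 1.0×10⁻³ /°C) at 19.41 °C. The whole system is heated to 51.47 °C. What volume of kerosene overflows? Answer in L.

2.41 L

The flask also expands: β_container ≈ 3α = 2.598×10⁻⁵ /K
Net overflow = V₀(β_liq − 3α_cont)ΔT
β − 3α = 1.00×10⁻³ − 2.598×10⁻⁵ = 9.7402×10⁻⁴ /K; ΔT = 32.06 K
ΔV = 77.2 × 9.7402×10⁻⁴ × 32.06 = 2.41 L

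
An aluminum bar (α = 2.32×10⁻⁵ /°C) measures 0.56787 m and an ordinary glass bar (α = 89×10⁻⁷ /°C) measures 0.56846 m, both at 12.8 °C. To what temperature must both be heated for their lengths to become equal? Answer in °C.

Equal length when α₁L₁ΔT − α₂L₂ΔT = L₂ − L₁ = 5.90×10⁻⁴ m
α₁L₁ = 1.3174584×10⁻⁵, α₂L₂ = 5.059294×10⁻⁶ → Δ(αL) = 8.11529×10⁻⁶ m/K
ΔT = 5.90×10⁻⁴ / 8.11529×10⁻⁶ = 72.7023 K, so T = 12.8 + 72.7023 = 85.5023 °C

T = 85.50 °C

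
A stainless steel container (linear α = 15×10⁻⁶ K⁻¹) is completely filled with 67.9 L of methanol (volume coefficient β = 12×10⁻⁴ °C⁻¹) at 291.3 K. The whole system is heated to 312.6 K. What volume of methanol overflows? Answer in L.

1.67 L

The container also expands: β_container ≈ 3α = 4.5×10⁻⁵ /K
Net overflow = V₀(β_liq − 3α_cont)ΔT
β − 3α = 1.20×10⁻³ − 4.5×10⁻⁵ = 1.155×10⁻³ /K; ΔT = 21.3 K
ΔV = 67.9 × 1.155×10⁻³ × 21.3 = 1.67 L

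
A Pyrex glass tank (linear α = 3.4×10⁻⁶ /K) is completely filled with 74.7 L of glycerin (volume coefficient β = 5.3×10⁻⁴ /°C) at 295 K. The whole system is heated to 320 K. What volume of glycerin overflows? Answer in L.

0.971 L

The tank also expands: β_container ≈ 3α = 1.02×10⁻⁵ /K
Net overflow = V₀(β_liq − 3α_cont)ΔT
β − 3α = 5.30×10⁻⁴ − 1.02×10⁻⁵ = 5.198×10⁻⁴ /K; ΔT = 25 K
ΔV = 74.7 × 5.198×10⁻⁴ × 25 = 0.971 L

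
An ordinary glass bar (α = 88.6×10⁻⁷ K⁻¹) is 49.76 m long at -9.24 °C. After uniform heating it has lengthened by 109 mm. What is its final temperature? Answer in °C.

T = 238 °C

ΔL = αL₀ΔT ⇒ ΔT = ΔL / (αL₀)
ΔT = 109×10⁻³ m / (88.6×10⁻⁷ × 49.76 m) = 247.24 K
T = -9.24 + 247.24 = 238.00 °C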